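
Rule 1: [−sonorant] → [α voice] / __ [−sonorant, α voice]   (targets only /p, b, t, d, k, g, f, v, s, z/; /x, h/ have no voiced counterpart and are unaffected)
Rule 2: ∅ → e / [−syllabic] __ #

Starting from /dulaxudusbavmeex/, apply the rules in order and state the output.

dulaxuduzbavmeexe

Rule 1 (regressive voicing assimilation): /s/ precedes the voiced obstruent /b/, so it voices to [z] by assimilation. /dulaxudusbavmeex/ → dulaxuduzbavmeex.
Rule 2 (final e-epenthesis): the form ends in the consonant /x/, so [e] is inserted word-finally. /dulaxuduzbavmeex/ → dulaxuduzbavmeexe.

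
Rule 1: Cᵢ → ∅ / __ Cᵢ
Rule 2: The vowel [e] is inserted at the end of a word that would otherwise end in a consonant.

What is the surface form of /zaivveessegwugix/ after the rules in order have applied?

Rule 1 (degemination): /vv/ is a geminate; the first /v/ deletes. /ss/ is a geminate; the first /s/ deletes. /zaivveessegwugix/ → zaiveesegwugix.
Rule 2 (final e-epenthesis): the form ends in the consonant /x/, so [e] is inserted word-finally. /zaiveesegwugix/ → zaiveesegwugixe.

zaiveesegwugixe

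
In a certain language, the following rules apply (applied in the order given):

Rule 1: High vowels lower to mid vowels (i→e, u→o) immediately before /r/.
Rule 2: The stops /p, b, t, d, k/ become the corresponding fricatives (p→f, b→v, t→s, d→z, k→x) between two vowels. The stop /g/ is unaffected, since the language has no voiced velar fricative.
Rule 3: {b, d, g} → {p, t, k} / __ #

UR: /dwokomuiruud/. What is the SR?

dwoxomueruut

Rule 1 (pre-rhotic lowering): /i/ is a high vowel immediately before /r/, so it lowers to [e]. /dwokomuiruud/ → dwokomueruud.
Rule 2 (intervocalic spirantization): /k/ is a stop between vowels /o/ and /o/, so it spirantizes to the fricative [x]. /dwokomueruud/ → dwoxomueruud.
Rule 3 (final devoicing): /d/ is a voiced stop in word-final position, so it devoices to [t]. /dwoxomueruud/ → dwoxomueruut.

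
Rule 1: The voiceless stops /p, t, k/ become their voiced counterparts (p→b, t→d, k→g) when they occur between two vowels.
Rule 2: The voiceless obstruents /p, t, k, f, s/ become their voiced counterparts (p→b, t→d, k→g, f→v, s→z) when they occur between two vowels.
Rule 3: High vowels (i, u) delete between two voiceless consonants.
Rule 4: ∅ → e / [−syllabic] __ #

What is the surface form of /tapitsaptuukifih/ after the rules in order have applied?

tabitsaptuugivihe

Rule 1 (intervocalic voicing): /p/ is a voiceless stop between vowels /a/ and /i/, so it voices to [b]. /k/ is a voiceless stop between vowels /u/ and /i/, so it voices to [g]. /tapitsaptuukifih/ → tabitsaptuugifih.
Rule 2 (intervocalic voicing): /f/ is a voiceless obstruent between vowels /i/ and /i/, so it voices to [v]. /tabitsaptuugifih/ → tabitsaptuugivih.
Rule 3 (high vowel syncope): no segment meets the environment; /tabitsaptuugivih/ is unchanged.
Rule 4 (final e-epenthesis): the form ends in the consonant /h/, so [e] is inserted word-finally. /tabitsaptuugivih/ → tabitsaptuugivihe.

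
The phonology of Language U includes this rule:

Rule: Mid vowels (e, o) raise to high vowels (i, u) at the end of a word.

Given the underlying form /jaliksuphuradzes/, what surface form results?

jaliksuphuradzes

No segment of /jaliksuphuradzes/ meets the structural description of the rule, so the form surfaces unchanged.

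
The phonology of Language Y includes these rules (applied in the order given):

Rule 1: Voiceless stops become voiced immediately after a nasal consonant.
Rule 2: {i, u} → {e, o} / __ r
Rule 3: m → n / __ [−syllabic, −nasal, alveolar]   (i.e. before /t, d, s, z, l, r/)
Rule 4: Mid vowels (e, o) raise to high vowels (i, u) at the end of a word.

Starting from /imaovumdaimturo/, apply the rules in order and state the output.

Rule 1 (post-nasal voicing): /t/ is a voiceless stop immediately after the nasal /m/, so it voices to [d]. /imaovumdaimturo/ → imaovumdaimduro.
Rule 2 (pre-rhotic lowering): /u/ is a high vowel immediately before /r/, so it lowers to [o]. /imaovumdaimduro/ → imaovumdaimdoro.
Rule 3 (nasal place assimilation): /m/ precedes the alveolar consonant /d/, so it assimilates in place to [n]. /m/ precedes the alveolar consonant /d/, so it assimilates in place to [n]. /imaovumdaimdoro/ → imaovundaindoro.
Rule 4 (final vowel raising): /o/ is a mid vowel in word-final position, so it raises to [u]. /imaovundaindoro/ → imaovundaindoru.

imaovundaindoru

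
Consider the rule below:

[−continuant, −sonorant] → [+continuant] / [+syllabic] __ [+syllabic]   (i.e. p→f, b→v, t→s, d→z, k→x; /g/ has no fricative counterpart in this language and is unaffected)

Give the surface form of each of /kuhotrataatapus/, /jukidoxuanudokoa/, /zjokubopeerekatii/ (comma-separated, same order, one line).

kuhotrasaasafus, juxizoxuanuzoxoa, zjoxuvofeerexasii

/kuhotrataatapus/: /t/ is a stop between vowels /a/ and /a/, so it spirantizes to the fricative [s]. /t/ is a stop between vowels /a/ and /a/, so it spirantizes to the fricative [s]. /p/ is a stop between vowels /a/ and /u/, so it spirantizes to the fricative [f]. → [kuhotrasaasafus].
/jukidoxuanudokoa/: /k/ is a stop between vowels /u/ and /i/, so it spirantizes to the fricative [x]. /d/ is a stop between vowels /i/ and /o/, so it spirantizes to the fricative [z]. /d/ is a stop between vowels /u/ and /o/, so it spirantizes to the fricative [z]. /k/ is a stop between vowels /o/ and /o/, so it spirantizes to the fricative [x]. → [juxizoxuanuzoxoa].
/zjokubopeerekatii/: /k/ is a stop between vowels /o/ and /u/, so it spirantizes to the fricative [x]. /b/ is a stop between vowels /u/ and /o/, so it spirantizes to the fricative [v]. /p/ is a stop between vowels /o/ and /e/, so it spirantizes to the fricative [f]. /k/ is a stop between vowels /e/ and /a/, so it spirantizes to the fricative [x]. /t/ is a stop between vowels /a/ and /i/, so it spirantizes to the fricative [s]. → [zjoxuvofeerexasii].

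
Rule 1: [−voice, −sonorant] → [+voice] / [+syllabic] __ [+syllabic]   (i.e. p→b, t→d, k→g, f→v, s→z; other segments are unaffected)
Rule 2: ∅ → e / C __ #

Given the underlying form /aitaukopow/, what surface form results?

aidaugobowe

Rule 1 (intervocalic voicing): /t/ is a voiceless obstruent between vowels /i/ and /a/, so it voices to [d]. /k/ is a voiceless obstruent between vowels /u/ and /o/, so it voices to [g]. /p/ is a voiceless obstruent between vowels /o/ and /o/, so it voices to [b]. /aitaukopow/ → aidaugobow.
Rule 2 (final e-epenthesis): the form ends in the consonant /w/, so [e] is inserted word-finally. /aidaugobow/ → aidaugobowe.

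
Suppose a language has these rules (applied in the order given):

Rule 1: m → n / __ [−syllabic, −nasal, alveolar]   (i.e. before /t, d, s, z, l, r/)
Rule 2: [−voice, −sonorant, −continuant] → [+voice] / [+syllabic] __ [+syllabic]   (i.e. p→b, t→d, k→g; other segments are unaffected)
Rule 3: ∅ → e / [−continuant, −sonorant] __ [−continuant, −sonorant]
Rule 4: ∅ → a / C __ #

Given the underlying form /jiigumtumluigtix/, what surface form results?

jiiguntunluigetixa

Rule 1 (nasal place assimilation): /m/ precedes the alveolar consonant /t/, so it assimilates in place to [n]. /m/ precedes the alveolar consonant /l/, so it assimilates in place to [n]. /jiigumtumluigtix/ → jiiguntunluigtix.
Rule 2 (intervocalic voicing): no segment meets the environment; /jiiguntunluigtix/ is unchanged.
Rule 3 (stop-cluster e-epenthesis): /g/ and /t/ form a stop–stop cluster, so [e] is inserted between them. /jiiguntunluigtix/ → jiiguntunluigetix.
Rule 4 (final a-epenthesis): the form ends in the consonant /x/, so [a] is inserted word-finally. /jiiguntunluigetix/ → jiiguntunluigetixa.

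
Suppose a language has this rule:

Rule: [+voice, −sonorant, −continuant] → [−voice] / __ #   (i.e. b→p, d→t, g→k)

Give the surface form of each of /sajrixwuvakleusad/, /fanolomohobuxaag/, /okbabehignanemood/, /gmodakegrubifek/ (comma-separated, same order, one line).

sajrixwuvakleusat, fanolomohobuxaak, okbabehignanemoot, gmodakegrubifek

/sajrixwuvakleusad/: /d/ is a voiced stop in word-final position, so it devoices to [t]. → [sajrixwuvakleusat].
/fanolomohobuxaag/: /g/ is a voiced stop in word-final position, so it devoices to [k]. → [fanolomohobuxaak].
/okbabehignanemood/: /d/ is a voiced stop in word-final position, so it devoices to [t]. → [okbabehignanemoot].
/gmodakegrubifek/: the rule's environment is not met; surfaces unchanged as [gmodakegrubifek].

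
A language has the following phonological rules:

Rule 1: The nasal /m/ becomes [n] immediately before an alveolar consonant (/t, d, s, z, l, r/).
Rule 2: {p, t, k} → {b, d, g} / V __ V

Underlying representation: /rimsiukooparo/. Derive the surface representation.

rinsiugoobaro

Rule 1 (nasal place assimilation): /m/ precedes the alveolar consonant /s/, so it assimilates in place to [n]. /rimsiukooparo/ → rinsiukooparo.
Rule 2 (intervocalic voicing): /k/ is a voiceless stop between vowels /u/ and /o/, so it voices to [g]. /p/ is a voiceless stop between vowels /o/ and /a/, so it voices to [b]. /rinsiukooparo/ → rinsiugoobaro.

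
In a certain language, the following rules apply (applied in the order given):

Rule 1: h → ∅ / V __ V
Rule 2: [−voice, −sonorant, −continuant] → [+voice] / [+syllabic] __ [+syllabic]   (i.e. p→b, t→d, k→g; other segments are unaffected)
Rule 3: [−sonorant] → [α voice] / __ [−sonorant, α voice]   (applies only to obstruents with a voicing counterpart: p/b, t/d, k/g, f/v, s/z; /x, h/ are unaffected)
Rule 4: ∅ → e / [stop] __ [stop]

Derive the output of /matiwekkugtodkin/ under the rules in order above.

Rule 1 (intervocalic h-deletion): no segment meets the environment; /matiwekkugtodkin/ is unchanged.
Rule 2 (intervocalic voicing): /t/ is a voiceless stop between vowels /a/ and /i/, so it voices to [d]. /matiwekkugtodkin/ → madiwekkugtodkin.
Rule 3 (regressive voicing assimilation): /g/ precedes the voiceless obstruent /t/, so it devoices to [k] by assimilation. /d/ precedes the voiceless obstruent /k/, so it devoices to [t] by assimilation. /madiwekkugtodkin/ → madiwekkuktotkin.
Rule 4 (stop-cluster e-epenthesis): /k/ and /k/ form a stop–stop cluster, so [e] is inserted between them. /k/ and /t/ form a stop–stop cluster, so [e] is inserted between them. /t/ and /k/ form a stop–stop cluster, so [e] is inserted between them. /madiwekkuktotkin/ → madiwekekuketotekin.

madiwekekuketotekin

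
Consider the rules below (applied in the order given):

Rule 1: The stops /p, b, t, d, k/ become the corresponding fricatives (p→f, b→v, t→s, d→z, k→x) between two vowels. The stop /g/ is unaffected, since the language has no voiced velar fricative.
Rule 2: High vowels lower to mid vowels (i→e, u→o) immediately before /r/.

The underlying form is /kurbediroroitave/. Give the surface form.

Rule 1 (intervocalic spirantization): /d/ is a stop between vowels /e/ and /i/, so it spirantizes to the fricative [z]. /t/ is a stop between vowels /i/ and /a/, so it spirantizes to the fricative [s]. /kurbediroroitave/ → kurbeziroroisave.
Rule 2 (pre-rhotic lowering): /u/ is a high vowel immediately before /r/, so it lowers to [o]. /i/ is a high vowel immediately before /r/, so it lowers to [e]. /kurbeziroroisave/ → korbezeroroisave.

korbezeroroisave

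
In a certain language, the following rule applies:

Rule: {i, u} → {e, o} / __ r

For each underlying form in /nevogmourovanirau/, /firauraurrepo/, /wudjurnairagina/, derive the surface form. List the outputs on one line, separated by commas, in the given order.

nevogmoorovanerau, feraoraorrepo, wudjornaeragina

/nevogmourovanirau/: /u/ is a high vowel immediately before /r/, so it lowers to [o]. /i/ is a high vowel immediately before /r/, so it lowers to [e]. → [nevogmoorovanerau].
/firauraurrepo/: /i/ is a high vowel immediately before /r/, so it lowers to [e]. /u/ is a high vowel immediately before /r/, so it lowers to [o]. /u/ is a high vowel immediately before /r/, so it lowers to [o]. → [feraoraorrepo].
/wudjurnairagina/: /u/ is a high vowel immediately before /r/, so it lowers to [o]. /i/ is a high vowel immediately before /r/, so it lowers to [e]. → [wudjornaeragina].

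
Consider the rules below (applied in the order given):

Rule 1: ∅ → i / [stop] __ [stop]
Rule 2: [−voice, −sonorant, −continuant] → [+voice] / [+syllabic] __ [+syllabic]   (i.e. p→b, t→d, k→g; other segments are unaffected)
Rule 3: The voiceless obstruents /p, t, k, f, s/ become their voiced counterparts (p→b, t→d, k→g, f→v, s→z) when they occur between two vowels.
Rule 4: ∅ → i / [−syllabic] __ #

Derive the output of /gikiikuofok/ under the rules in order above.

Rule 1 (stop-cluster i-epenthesis): no segment meets the environment; /gikiikuofok/ is unchanged.
Rule 2 (intervocalic voicing): /k/ is a voiceless stop between vowels /i/ and /i/, so it voices to [g]. /k/ is a voiceless stop between vowels /i/ and /u/, so it voices to [g]. /gikiikuofok/ → gigiiguofok.
Rule 3 (intervocalic voicing): /f/ is a voiceless obstruent between vowels /o/ and /o/, so it voices to [v]. /gigiiguofok/ → gigiiguovok.
Rule 4 (final i-epenthesis): the form ends in the consonant /k/, so [i] is inserted word-finally. /gigiiguovok/ → gigiiguovoki.

gigiiguovoki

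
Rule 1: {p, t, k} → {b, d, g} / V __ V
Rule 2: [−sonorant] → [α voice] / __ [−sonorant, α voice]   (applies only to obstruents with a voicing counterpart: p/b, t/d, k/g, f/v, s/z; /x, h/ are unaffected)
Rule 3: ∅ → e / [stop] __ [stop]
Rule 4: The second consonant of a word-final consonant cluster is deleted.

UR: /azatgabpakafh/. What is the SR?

Rule 1 (intervocalic voicing): /k/ is a voiceless stop between vowels /a/ and /a/, so it voices to [g]. /azatgabpakafh/ → azatgabpagafh.
Rule 2 (regressive voicing assimilation): /t/ precedes the voiced obstruent /g/, so it voices to [d] by assimilation. /b/ precedes the voiceless obstruent /p/, so it devoices to [p] by assimilation. /azatgabpagafh/ → azadgappagafh.
Rule 3 (stop-cluster e-epenthesis): /d/ and /g/ form a stop–stop cluster, so [e] is inserted between them. /p/ and /p/ form a stop–stop cluster, so [e] is inserted between them. /azadgappagafh/ → azadegapepagafh.
Rule 4 (final cluster simplification): /h/ is the second consonant of a word-final cluster /fh/, so it deletes. /azadegapepagafh/ → azadegapepagaf.

azadegapepagaf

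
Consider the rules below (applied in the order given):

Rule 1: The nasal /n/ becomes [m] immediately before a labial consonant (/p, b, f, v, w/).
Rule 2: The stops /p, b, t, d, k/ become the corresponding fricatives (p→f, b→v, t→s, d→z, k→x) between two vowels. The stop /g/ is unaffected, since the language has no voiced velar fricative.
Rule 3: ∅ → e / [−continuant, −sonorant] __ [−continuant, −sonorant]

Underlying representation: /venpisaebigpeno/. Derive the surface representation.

vempisaevigepeno

Rule 1 (nasal place assimilation): /n/ precedes the labial consonant /p/, so it assimilates in place to [m]. /venpisaebigpeno/ → vempisaebigpeno.
Rule 2 (intervocalic spirantization): /b/ is a stop between vowels /e/ and /i/, so it spirantizes to the fricative [v]. /vempisaebigpeno/ → vempisaevigpeno.
Rule 3 (stop-cluster e-epenthesis): /g/ and /p/ form a stop–stop cluster, so [e] is inserted between them. /vempisaevigpeno/ → vempisaevigepeno.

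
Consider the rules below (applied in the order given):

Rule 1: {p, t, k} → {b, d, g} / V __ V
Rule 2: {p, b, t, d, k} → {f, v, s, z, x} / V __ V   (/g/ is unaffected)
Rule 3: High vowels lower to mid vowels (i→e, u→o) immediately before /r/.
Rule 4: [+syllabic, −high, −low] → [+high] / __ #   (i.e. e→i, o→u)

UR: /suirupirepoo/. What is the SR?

Rule 1 (intervocalic voicing): /p/ is a voiceless stop between vowels /u/ and /i/, so it voices to [b]. /p/ is a voiceless stop between vowels /e/ and /o/, so it voices to [b]. /suirupirepoo/ → suirubireboo.
Rule 2 (intervocalic spirantization): /b/ is a stop between vowels /u/ and /i/, so it spirantizes to the fricative [v]. /b/ is a stop between vowels /e/ and /o/, so it spirantizes to the fricative [v]. /suirubireboo/ → suiruvirevoo.
Rule 3 (pre-rhotic lowering): /i/ is a high vowel immediately before /r/, so it lowers to [e]. /i/ is a high vowel immediately before /r/, so it lowers to [e]. /suiruvirevoo/ → sueruverevoo.
Rule 4 (final vowel raising): /o/ is a mid vowel in word-final position, so it raises to [u]. /sueruverevoo/ → sueruverevou.

sueruverevou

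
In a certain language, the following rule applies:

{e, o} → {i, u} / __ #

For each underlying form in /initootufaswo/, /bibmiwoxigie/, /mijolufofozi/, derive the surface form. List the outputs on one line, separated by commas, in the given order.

initootufaswu, bibmiwoxigii, mijolufofozi

/initootufaswo/: /o/ is a mid vowel in word-final position, so it raises to [u]. → [initootufaswu].
/bibmiwoxigie/: /e/ is a mid vowel in word-final position, so it raises to [i]. → [bibmiwoxigii].
/mijolufofozi/: the rule's environment is not met; surfaces unchanged as [mijolufofozi].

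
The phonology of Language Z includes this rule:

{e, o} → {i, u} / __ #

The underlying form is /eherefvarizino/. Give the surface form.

eherefvarizinu

Scanning /eherefvarizino/: /e/ at position 1 is not in the conditioning environment; /e/ at position 3 is not in the conditioning environment; /e/ at position 5 is not in the conditioning environment; /o/ is a mid vowel in word-final position, so it raises to [u].
Result: [eherefvarizinu].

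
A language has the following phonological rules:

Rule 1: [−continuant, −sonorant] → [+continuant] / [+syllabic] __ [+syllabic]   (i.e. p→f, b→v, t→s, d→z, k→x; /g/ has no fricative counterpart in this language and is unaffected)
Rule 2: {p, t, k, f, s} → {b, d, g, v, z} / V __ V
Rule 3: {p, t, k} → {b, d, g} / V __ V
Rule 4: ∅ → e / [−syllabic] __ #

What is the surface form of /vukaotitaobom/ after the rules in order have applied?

vuxaozizaovome

Rule 1 (intervocalic spirantization): /k/ is a stop between vowels /u/ and /a/, so it spirantizes to the fricative [x]. /t/ is a stop between vowels /o/ and /i/, so it spirantizes to the fricative [s]. /t/ is a stop between vowels /i/ and /a/, so it spirantizes to the fricative [s]. /b/ is a stop between vowels /o/ and /o/, so it spirantizes to the fricative [v]. /vukaotitaobom/ → vuxaosisaovom.
Rule 2 (intervocalic voicing): /s/ is a voiceless obstruent between vowels /o/ and /i/, so it voices to [z]. /s/ is a voiceless obstruent between vowels /i/ and /a/, so it voices to [z]. /vuxaosisaovom/ → vuxaozizaovom.
Rule 3 (intervocalic voicing): no segment meets the environment; /vuxaozizaovom/ is unchanged.
Rule 4 (final e-epenthesis): the form ends in the consonant /m/, so [e] is inserted word-finally. /vuxaozizaovom/ → vuxaozizaovome.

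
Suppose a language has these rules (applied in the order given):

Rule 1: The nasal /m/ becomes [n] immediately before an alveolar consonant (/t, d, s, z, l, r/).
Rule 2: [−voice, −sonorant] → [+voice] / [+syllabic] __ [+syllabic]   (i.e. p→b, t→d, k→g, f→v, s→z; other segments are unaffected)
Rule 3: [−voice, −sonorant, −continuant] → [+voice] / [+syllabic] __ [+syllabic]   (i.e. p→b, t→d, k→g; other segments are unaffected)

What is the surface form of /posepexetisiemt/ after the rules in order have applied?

pozebexedizient

Rule 1 (nasal place assimilation): /m/ precedes the alveolar consonant /t/, so it assimilates in place to [n]. /posepexetisiemt/ → posepexetisient.
Rule 2 (intervocalic voicing): /s/ is a voiceless obstruent between vowels /o/ and /e/, so it voices to [z]. /p/ is a voiceless obstruent between vowels /e/ and /e/, so it voices to [b]. /t/ is a voiceless obstruent between vowels /e/ and /i/, so it voices to [d]. /s/ is a voiceless obstruent between vowels /i/ and /i/, so it voices to [z]. /posepexetisient/ → pozebexedizient.
Rule 3 (intervocalic voicing): no segment meets the environment; /pozebexedizient/ is unchanged.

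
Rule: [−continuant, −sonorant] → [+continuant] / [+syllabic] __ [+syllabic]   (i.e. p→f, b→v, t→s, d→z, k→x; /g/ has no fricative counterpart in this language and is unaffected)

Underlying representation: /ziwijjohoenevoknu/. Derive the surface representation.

ziwijjohoenevoknu

No segment of /ziwijjohoenevoknu/ meets the structural description of the rule, so the form surfaces unchanged.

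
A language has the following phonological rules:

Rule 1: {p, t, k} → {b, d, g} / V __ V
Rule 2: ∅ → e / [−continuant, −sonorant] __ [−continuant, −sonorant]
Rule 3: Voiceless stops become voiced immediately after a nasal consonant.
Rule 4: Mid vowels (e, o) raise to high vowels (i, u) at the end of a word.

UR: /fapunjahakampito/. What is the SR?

fabunjahagambidu

Rule 1 (intervocalic voicing): /p/ is a voiceless stop between vowels /a/ and /u/, so it voices to [b]. /k/ is a voiceless stop between vowels /a/ and /a/, so it voices to [g]. /t/ is a voiceless stop between vowels /i/ and /o/, so it voices to [d]. /fapunjahakampito/ → fabunjahagampido.
Rule 2 (stop-cluster e-epenthesis): no segment meets the environment; /fabunjahagampido/ is unchanged.
Rule 3 (post-nasal voicing): /p/ is a voiceless stop immediately after the nasal /m/, so it voices to [b]. /fabunjahagampido/ → fabunjahagambido.
Rule 4 (final vowel raising): /o/ is a mid vowel in word-final position, so it raises to [u]. /fabunjahagambido/ → fabunjahagambidu.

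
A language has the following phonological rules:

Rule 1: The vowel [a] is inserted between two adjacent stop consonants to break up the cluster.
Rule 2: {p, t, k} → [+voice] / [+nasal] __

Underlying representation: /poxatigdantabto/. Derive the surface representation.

Rule 1 (stop-cluster a-epenthesis): /g/ and /d/ form a stop–stop cluster, so [a] is inserted between them. /b/ and /t/ form a stop–stop cluster, so [a] is inserted between them. /poxatigdantabto/ → poxatigadantabato.
Rule 2 (post-nasal voicing): /t/ is a voiceless stop immediately after the nasal /n/, so it voices to [d]. /poxatigadantabato/ → poxatigadandabato.

poxatigadandabato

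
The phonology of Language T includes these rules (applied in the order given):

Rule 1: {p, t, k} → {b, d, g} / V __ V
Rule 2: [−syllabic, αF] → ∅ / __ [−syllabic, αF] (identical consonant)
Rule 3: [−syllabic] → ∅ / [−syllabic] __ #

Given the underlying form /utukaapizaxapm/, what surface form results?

Rule 1 (intervocalic voicing): /t/ is a voiceless stop between vowels /u/ and /u/, so it voices to [d]. /k/ is a voiceless stop between vowels /u/ and /a/, so it voices to [g]. /p/ is a voiceless stop between vowels /a/ and /i/, so it voices to [b]. /utukaapizaxapm/ → udugaabizaxapm.
Rule 2 (degemination): no segment meets the environment; /udugaabizaxapm/ is unchanged.
Rule 3 (final cluster simplification): /m/ is the second consonant of a word-final cluster /pm/, so it deletes. /udugaabizaxapm/ → udugaabizaxap.

udugaabizaxap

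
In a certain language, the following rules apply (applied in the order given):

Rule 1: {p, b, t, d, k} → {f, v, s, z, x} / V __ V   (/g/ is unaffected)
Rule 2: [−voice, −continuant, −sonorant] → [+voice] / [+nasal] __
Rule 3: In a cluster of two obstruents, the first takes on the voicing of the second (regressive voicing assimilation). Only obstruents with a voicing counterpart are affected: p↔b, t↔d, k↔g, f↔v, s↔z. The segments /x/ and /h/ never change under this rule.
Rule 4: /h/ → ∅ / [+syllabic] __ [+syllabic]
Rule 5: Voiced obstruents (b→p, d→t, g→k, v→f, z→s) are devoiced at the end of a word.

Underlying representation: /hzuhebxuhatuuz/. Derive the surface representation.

Rule 1 (intervocalic spirantization): /t/ is a stop between vowels /a/ and /u/, so it spirantizes to the fricative [s]. /hzuhebxuhatuuz/ → hzuhebxuhasuuz.
Rule 2 (post-nasal voicing): no segment meets the environment; /hzuhebxuhasuuz/ is unchanged.
Rule 3 (regressive voicing assimilation): /b/ precedes the voiceless obstruent /x/, so it devoices to [p] by assimilation. /hzuhebxuhasuuz/ → hzuhepxuhasuuz.
Rule 4 (intervocalic h-deletion): /h/ occurs between vowels /u/ and /e/, so it deletes. /h/ occurs between vowels /u/ and /a/, so it deletes. /hzuhepxuhasuuz/ → hzuepxuasuuz.
Rule 5 (final devoicing): /z/ is a voiced obstruent in word-final position, so it devoices to [s]. /hzuepxuasuuz/ → hzuepxuasuus.

hzuepxuasuus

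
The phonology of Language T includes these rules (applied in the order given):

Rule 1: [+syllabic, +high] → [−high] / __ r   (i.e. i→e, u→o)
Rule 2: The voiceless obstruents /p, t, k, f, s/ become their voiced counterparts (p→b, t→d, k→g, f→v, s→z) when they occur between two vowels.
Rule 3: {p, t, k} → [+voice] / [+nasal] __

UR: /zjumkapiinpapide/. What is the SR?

Rule 1 (pre-rhotic lowering): no segment meets the environment; /zjumkapiinpapide/ is unchanged.
Rule 2 (intervocalic voicing): /p/ is a voiceless obstruent between vowels /a/ and /i/, so it voices to [b]. /p/ is a voiceless obstruent between vowels /a/ and /i/, so it voices to [b]. /zjumkapiinpapide/ → zjumkabiinpabide.
Rule 3 (post-nasal voicing): /k/ is a voiceless stop immediately after the nasal /m/, so it voices to [g]. /p/ is a voiceless stop immediately after the nasal /n/, so it voices to [b]. /zjumkabiinpabide/ → zjumgabiinbabide.

zjumgabiinbabide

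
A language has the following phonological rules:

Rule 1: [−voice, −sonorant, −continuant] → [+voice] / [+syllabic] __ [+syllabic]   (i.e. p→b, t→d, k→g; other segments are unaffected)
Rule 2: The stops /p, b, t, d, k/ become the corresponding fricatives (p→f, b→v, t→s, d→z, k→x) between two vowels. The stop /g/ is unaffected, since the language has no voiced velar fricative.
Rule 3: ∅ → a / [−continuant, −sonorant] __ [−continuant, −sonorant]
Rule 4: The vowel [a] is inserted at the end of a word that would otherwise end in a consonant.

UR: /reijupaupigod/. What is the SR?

reijuvauvigoda

Rule 1 (intervocalic voicing): /p/ is a voiceless stop between vowels /u/ and /a/, so it voices to [b]. /p/ is a voiceless stop between vowels /u/ and /i/, so it voices to [b]. /reijupaupigod/ → reijubaubigod.
Rule 2 (intervocalic spirantization): /b/ is a stop between vowels /u/ and /a/, so it spirantizes to the fricative [v]. /b/ is a stop between vowels /u/ and /i/, so it spirantizes to the fricative [v]. /reijubaubigod/ → reijuvauvigod.
Rule 3 (stop-cluster a-epenthesis): no segment meets the environment; /reijuvauvigod/ is unchanged.
Rule 4 (final a-epenthesis): the form ends in the consonant /d/, so [a] is inserted word-finally. /reijuvauvigod/ → reijuvauvigoda.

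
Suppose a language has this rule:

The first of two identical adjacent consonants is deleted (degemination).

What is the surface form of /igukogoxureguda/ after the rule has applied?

igukogoxureguda

No segment of /igukogoxureguda/ meets the structural description of the rule, so the form surfaces unchanged.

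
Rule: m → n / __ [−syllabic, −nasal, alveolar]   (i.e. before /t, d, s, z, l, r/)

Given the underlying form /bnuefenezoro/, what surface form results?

No segment of /bnuefenezoro/ meets the structural description of the rule, so the form surfaces unchanged.

bnuefenezoro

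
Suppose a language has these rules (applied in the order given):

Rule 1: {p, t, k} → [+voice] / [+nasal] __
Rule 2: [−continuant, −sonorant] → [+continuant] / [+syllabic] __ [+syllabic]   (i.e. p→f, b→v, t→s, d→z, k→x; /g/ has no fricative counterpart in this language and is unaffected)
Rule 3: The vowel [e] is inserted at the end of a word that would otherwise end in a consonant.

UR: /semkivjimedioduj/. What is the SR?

Rule 1 (post-nasal voicing): /k/ is a voiceless stop immediately after the nasal /m/, so it voices to [g]. /semkivjimedioduj/ → semgivjimedioduj.
Rule 2 (intervocalic spirantization): /d/ is a stop between vowels /e/ and /i/, so it spirantizes to the fricative [z]. /d/ is a stop between vowels /o/ and /u/, so it spirantizes to the fricative [z]. /semgivjimedioduj/ → semgivjimeziozuj.
Rule 3 (final e-epenthesis): the form ends in the consonant /j/, so [e] is inserted word-finally. /semgivjimeziozuj/ → semgivjimeziozuje.

semgivjimeziozuje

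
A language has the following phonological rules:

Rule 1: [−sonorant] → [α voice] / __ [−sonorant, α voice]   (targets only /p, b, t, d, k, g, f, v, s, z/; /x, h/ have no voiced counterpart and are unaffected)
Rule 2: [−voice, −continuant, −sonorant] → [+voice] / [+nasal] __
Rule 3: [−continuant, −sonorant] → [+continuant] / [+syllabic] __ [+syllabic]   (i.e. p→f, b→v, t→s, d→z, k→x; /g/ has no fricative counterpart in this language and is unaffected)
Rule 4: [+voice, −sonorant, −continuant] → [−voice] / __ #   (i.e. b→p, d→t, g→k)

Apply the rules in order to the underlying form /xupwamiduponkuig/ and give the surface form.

Rule 1 (regressive voicing assimilation): no segment meets the environment; /xupwamiduponkuig/ is unchanged.
Rule 2 (post-nasal voicing): /k/ is a voiceless stop immediately after the nasal /n/, so it voices to [g]. /xupwamiduponkuig/ → xupwamiduponguig.
Rule 3 (intervocalic spirantization): /d/ is a stop between vowels /i/ and /u/, so it spirantizes to the fricative [z]. /p/ is a stop between vowels /u/ and /o/, so it spirantizes to the fricative [f]. /xupwamiduponguig/ → xupwamizufonguig.
Rule 4 (final devoicing): /g/ is a voiced stop in word-final position, so it devoices to [k]. /xupwamizufonguig/ → xupwamizufonguik.

xupwamizufonguik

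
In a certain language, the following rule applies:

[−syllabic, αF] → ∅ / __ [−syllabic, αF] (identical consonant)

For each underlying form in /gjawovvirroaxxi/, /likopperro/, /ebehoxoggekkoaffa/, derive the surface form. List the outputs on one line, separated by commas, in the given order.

/gjawovvirroaxxi/: /vv/ is a geminate; the first /v/ deletes. /rr/ is a geminate; the first /r/ deletes. /xx/ is a geminate; the first /x/ deletes. → [gjawoviroaxi].
/likopperro/: /pp/ is a geminate; the first /p/ deletes. /rr/ is a geminate; the first /r/ deletes. → [likopero].
/ebehoxoggekkoaffa/: /gg/ is a geminate; the first /g/ deletes. /kk/ is a geminate; the first /k/ deletes. /ff/ is a geminate; the first /f/ deletes. → [ebehoxogekoafa].

gjawoviroaxi, likopero, ebehoxogekoafa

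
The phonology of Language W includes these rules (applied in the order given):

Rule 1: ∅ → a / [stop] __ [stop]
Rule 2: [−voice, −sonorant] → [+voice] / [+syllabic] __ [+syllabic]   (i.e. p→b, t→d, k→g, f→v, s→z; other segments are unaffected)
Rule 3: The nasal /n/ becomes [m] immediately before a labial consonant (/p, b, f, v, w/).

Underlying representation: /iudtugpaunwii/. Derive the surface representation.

iudadugabaumwii

Rule 1 (stop-cluster a-epenthesis): /d/ and /t/ form a stop–stop cluster, so [a] is inserted between them. /g/ and /p/ form a stop–stop cluster, so [a] is inserted between them. /iudtugpaunwii/ → iudatugapaunwii.
Rule 2 (intervocalic voicing): /t/ is a voiceless obstruent between vowels /a/ and /u/, so it voices to [d]. /p/ is a voiceless obstruent between vowels /a/ and /a/, so it voices to [b]. /iudatugapaunwii/ → iudadugabaunwii.
Rule 3 (nasal place assimilation): /n/ precedes the labial consonant /w/, so it assimilates in place to [m]. /iudadugabaunwii/ → iudadugabaumwii.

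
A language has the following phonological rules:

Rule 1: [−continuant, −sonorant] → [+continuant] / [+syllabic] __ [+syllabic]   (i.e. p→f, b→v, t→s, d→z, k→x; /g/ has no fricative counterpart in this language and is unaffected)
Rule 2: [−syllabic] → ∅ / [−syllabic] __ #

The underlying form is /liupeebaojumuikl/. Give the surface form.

Rule 1 (intervocalic spirantization): /p/ is a stop between vowels /u/ and /e/, so it spirantizes to the fricative [f]. /b/ is a stop between vowels /e/ and /a/, so it spirantizes to the fricative [v]. /liupeebaojumuikl/ → liufeevaojumuikl.
Rule 2 (final cluster simplification): /l/ is the second consonant of a word-final cluster /kl/, so it deletes. /liufeevaojumuikl/ → liufeevaojumuik.

liufeevaojumuik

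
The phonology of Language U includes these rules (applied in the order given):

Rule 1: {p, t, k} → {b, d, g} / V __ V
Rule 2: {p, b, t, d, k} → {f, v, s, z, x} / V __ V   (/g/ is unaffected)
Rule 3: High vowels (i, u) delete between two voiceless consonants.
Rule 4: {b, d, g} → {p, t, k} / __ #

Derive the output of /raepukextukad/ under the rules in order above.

raevugextugat

Rule 1 (intervocalic voicing): /p/ is a voiceless stop between vowels /e/ and /u/, so it voices to [b]. /k/ is a voiceless stop between vowels /u/ and /e/, so it voices to [g]. /k/ is a voiceless stop between vowels /u/ and /a/, so it voices to [g]. /raepukextukad/ → raebugextugad.
Rule 2 (intervocalic spirantization): /b/ is a stop between vowels /e/ and /u/, so it spirantizes to the fricative [v]. /raebugextugad/ → raevugextugad.
Rule 3 (high vowel syncope): no segment meets the environment; /raevugextugad/ is unchanged.
Rule 4 (final devoicing): /d/ is a voiced stop in word-final position, so it devoices to [t]. /raevugextugad/ → raevugextugat.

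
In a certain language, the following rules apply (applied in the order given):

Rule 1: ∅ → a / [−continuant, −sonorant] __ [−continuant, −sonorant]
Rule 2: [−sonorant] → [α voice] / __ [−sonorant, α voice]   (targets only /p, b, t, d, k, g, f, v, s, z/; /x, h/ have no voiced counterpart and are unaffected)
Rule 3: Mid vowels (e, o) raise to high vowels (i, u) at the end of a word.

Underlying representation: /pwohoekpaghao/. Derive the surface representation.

Rule 1 (stop-cluster a-epenthesis): /k/ and /p/ form a stop–stop cluster, so [a] is inserted between them. /pwohoekpaghao/ → pwohoekapaghao.
Rule 2 (regressive voicing assimilation): /g/ precedes the voiceless obstruent /h/, so it devoices to [k] by assimilation. /pwohoekapaghao/ → pwohoekapakhao.
Rule 3 (final vowel raising): /o/ is a mid vowel in word-final position, so it raises to [u]. /pwohoekapakhao/ → pwohoekapakhau.

pwohoekapakhau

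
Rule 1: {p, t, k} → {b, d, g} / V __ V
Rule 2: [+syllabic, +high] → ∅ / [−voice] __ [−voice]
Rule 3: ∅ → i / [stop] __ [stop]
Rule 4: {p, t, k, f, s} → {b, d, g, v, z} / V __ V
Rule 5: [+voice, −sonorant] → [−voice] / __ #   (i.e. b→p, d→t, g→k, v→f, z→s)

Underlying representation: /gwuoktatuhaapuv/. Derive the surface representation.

gwuogidaduhaabuf

Rule 1 (intervocalic voicing): /t/ is a voiceless stop between vowels /a/ and /u/, so it voices to [d]. /p/ is a voiceless stop between vowels /a/ and /u/, so it voices to [b]. /gwuoktatuhaapuv/ → gwuoktaduhaabuv.
Rule 2 (high vowel syncope): no segment meets the environment; /gwuoktaduhaabuv/ is unchanged.
Rule 3 (stop-cluster i-epenthesis): /k/ and /t/ form a stop–stop cluster, so [i] is inserted between them. /gwuoktaduhaabuv/ → gwuokitaduhaabuv.
Rule 4 (intervocalic voicing): /k/ is a voiceless obstruent between vowels /o/ and /i/, so it voices to [g]. /t/ is a voiceless obstruent between vowels /i/ and /a/, so it voices to [d]. /gwuokitaduhaabuv/ → gwuogidaduhaabuv.
Rule 5 (final devoicing): /v/ is a voiced obstruent in word-final position, so it devoices to [f]. /gwuogidaduhaabuv/ → gwuogidaduhaabuf.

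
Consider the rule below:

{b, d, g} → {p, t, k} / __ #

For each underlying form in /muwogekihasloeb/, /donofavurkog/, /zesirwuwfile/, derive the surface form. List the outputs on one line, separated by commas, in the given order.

/muwogekihasloeb/: /b/ is a voiced stop in word-final position, so it devoices to [p]. → [muwogekihasloep].
/donofavurkog/: /g/ is a voiced stop in word-final position, so it devoices to [k]. → [donofavurkok].
/zesirwuwfile/: the rule's environment is not met; surfaces unchanged as [zesirwuwfile].

muwogekihasloep, donofavurkok, zesirwuwfile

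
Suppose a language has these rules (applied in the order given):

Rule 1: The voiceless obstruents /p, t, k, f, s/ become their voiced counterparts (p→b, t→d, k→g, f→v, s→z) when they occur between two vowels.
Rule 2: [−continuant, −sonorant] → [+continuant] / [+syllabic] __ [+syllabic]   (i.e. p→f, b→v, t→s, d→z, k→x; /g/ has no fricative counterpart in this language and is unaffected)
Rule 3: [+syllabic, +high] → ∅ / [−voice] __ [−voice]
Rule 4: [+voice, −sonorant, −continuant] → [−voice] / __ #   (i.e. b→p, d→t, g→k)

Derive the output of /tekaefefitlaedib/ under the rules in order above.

Rule 1 (intervocalic voicing): /k/ is a voiceless obstruent between vowels /e/ and /a/, so it voices to [g]. /f/ is a voiceless obstruent between vowels /e/ and /e/, so it voices to [v]. /f/ is a voiceless obstruent between vowels /e/ and /i/, so it voices to [v]. /tekaefefitlaedib/ → tegaevevitlaedib.
Rule 2 (intervocalic spirantization): /d/ is a stop between vowels /e/ and /i/, so it spirantizes to the fricative [z]. /tegaevevitlaedib/ → tegaevevitlaezib.
Rule 3 (high vowel syncope): no segment meets the environment; /tegaevevitlaezib/ is unchanged.
Rule 4 (final devoicing): /b/ is a voiced stop in word-final position, so it devoices to [p]. /tegaevevitlaezib/ → tegaevevitlaezip.

tegaevevitlaezip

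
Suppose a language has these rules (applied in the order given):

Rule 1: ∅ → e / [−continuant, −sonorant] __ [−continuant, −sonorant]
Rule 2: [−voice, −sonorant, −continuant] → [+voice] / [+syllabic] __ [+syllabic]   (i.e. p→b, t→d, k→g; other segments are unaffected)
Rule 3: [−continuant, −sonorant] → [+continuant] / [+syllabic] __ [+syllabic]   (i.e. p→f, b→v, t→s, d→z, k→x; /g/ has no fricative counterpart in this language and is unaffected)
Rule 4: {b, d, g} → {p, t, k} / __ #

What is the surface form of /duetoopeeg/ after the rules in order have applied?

duezooveek

Rule 1 (stop-cluster e-epenthesis): no segment meets the environment; /duetoopeeg/ is unchanged.
Rule 2 (intervocalic voicing): /t/ is a voiceless stop between vowels /e/ and /o/, so it voices to [d]. /p/ is a voiceless stop between vowels /o/ and /e/, so it voices to [b]. /duetoopeeg/ → duedoobeeg.
Rule 3 (intervocalic spirantization): /d/ is a stop between vowels /e/ and /o/, so it spirantizes to the fricative [z]. /b/ is a stop between vowels /o/ and /e/, so it spirantizes to the fricative [v]. /duedoobeeg/ → duezooveeg.
Rule 4 (final devoicing): /g/ is a voiced stop in word-final position, so it devoices to [k]. /duezooveeg/ → duezooveek.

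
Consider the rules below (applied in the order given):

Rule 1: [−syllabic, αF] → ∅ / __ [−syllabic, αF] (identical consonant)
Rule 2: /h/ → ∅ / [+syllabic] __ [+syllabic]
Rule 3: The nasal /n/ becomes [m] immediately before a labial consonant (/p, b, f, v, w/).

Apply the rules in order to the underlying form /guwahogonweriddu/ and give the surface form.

guwaogomweridu

Rule 1 (degemination): /dd/ is a geminate; the first /d/ deletes. /guwahogonweriddu/ → guwahogonweridu.
Rule 2 (intervocalic h-deletion): /h/ occurs between vowels /a/ and /o/, so it deletes. /guwahogonweridu/ → guwaogonweridu.
Rule 3 (nasal place assimilation): /n/ precedes the labial consonant /w/, so it assimilates in place to [m]. /guwaogonweridu/ → guwaogomweridu.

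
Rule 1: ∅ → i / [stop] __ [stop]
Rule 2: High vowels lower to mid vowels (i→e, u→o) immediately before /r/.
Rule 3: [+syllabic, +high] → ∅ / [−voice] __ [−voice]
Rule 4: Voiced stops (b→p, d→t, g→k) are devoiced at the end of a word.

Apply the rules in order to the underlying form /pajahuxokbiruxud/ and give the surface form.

pajahxokiberuxut

Rule 1 (stop-cluster i-epenthesis): /k/ and /b/ form a stop–stop cluster, so [i] is inserted between them. /pajahuxokbiruxud/ → pajahuxokibiruxud.
Rule 2 (pre-rhotic lowering): /i/ is a high vowel immediately before /r/, so it lowers to [e]. /pajahuxokibiruxud/ → pajahuxokiberuxud.
Rule 3 (high vowel syncope): /u/ is a high vowel flanked by voiceless consonants /h/ and /x/, so it deletes. /pajahuxokiberuxud/ → pajahxokiberuxud.
Rule 4 (final devoicing): /d/ is a voiced stop in word-final position, so it devoices to [t]. /pajahxokiberuxud/ → pajahxokiberuxut.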